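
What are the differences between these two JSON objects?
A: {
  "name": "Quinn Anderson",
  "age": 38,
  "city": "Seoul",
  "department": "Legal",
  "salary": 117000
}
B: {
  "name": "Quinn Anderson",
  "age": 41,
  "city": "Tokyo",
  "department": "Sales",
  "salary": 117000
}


Comparing each field (in key order):
  name: same
  age: DIFFERENT
  city: DIFFERENT
  department: DIFFERENT
  salary: same
Differences:
  age: 38 -> 41
  city: Seoul -> Tokyo
  department: Legal -> Sales

3 field(s) changed

3 changes: age, city, department


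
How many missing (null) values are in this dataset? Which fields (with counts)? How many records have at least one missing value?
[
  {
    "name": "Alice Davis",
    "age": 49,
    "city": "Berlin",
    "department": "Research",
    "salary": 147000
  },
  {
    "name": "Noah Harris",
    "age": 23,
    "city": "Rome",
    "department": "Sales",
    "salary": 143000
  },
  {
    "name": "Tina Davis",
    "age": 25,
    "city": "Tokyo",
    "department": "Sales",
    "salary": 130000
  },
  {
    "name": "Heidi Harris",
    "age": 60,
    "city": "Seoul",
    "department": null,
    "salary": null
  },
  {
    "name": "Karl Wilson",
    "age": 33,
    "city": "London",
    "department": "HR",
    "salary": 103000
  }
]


Checking for missing (null) values in 5 records:

  Alice Davis: complete
  Noah Harris: complete
  Tina Davis: complete
  Heidi Harris: department, salary
  Karl Wilson: complete

Per field:
  name: 0 missing
  age: 0 missing
  city: 0 missing
  department: 1 missing
  salary: 1 missing

Total missing values: 2
Records with any missing: 1

2 missing values (department: 1, salary: 1); 1 incomplete records


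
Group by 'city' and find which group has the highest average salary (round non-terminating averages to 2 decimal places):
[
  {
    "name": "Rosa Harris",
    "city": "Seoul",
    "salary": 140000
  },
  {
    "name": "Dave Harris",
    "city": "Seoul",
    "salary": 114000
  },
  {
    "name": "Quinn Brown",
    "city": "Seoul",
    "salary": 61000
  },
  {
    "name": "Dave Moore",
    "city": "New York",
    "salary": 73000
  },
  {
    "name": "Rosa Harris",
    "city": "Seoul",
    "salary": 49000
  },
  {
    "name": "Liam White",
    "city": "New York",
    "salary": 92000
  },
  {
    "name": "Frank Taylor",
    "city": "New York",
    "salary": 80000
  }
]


Group by: city

Groups:
  New York: 3 people, avg salary = 245000/3 ≈ $81666.67
  Seoul: 4 people, avg salary = 364000/4 = $91000

Highest average salary: Seoul ($91000)

Seoul ($91000)


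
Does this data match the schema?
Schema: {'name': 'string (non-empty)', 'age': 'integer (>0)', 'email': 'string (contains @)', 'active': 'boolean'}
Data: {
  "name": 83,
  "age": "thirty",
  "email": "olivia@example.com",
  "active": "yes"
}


Validating each field against schema:
  name: FAIL (83 is not a string)
  age: FAIL ("thirty" is not an integer)
  email: OK (string with @)
  active: FAIL ("yes" is not a boolean)

Result: INVALID (3 errors: name, age, active)

INVALID (3 errors: name, age, active)


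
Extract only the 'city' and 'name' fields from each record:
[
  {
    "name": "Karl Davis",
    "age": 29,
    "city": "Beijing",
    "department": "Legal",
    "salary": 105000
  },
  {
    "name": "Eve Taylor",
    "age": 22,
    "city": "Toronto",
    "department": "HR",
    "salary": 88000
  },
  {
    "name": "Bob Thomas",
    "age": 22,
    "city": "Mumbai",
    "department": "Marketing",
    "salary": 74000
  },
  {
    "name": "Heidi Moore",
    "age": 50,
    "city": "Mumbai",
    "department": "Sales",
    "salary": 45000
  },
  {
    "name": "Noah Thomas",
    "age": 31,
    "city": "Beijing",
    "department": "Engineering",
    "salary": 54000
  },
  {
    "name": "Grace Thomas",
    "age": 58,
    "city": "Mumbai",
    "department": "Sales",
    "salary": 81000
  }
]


Original: 6 records with fields: name, age, city, department, salary
Keep: ['city', 'name']
Drop: ['age', 'department', 'salary']
Result: 6 records, 2 fields each

[
  {
    "city": "Beijing",
    "name": "Karl Davis"
  },
  {
    "city": "Toronto",
    "name": "Eve Taylor"
  },
  {
    "city": "Mumbai",
    "name": "Bob Thomas"
  },
  {
    "city": "Mumbai",
    "name": "Heidi Moore"
  },
  {
    "city": "Beijing",
    "name": "Noah Thomas"
  },
  {
    "city": "Mumbai",
    "name": "Grace Thomas"
  }
]


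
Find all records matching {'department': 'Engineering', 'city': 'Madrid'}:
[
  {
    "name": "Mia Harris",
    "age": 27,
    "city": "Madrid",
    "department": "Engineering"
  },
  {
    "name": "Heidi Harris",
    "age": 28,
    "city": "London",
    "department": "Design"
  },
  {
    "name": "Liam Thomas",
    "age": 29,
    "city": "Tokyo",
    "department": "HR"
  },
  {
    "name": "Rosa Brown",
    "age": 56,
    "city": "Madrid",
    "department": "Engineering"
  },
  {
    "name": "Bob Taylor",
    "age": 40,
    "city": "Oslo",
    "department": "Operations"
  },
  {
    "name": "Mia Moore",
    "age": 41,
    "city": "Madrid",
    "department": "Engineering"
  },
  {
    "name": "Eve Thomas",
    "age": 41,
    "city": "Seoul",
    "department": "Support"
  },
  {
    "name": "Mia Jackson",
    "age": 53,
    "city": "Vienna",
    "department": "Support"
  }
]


Search criteria: {'department': 'Engineering', 'city': 'Madrid'}

Checking 8 records:
  Mia Harris: {department: Engineering, city: Madrid} <-- MATCH
  Heidi Harris: {department: Design, city: London}
  Liam Thomas: {department: HR, city: Tokyo}
  Rosa Brown: {department: Engineering, city: Madrid} <-- MATCH
  Bob Taylor: {department: Operations, city: Oslo}
  Mia Moore: {department: Engineering, city: Madrid} <-- MATCH
  Eve Thomas: {department: Support, city: Seoul}
  Mia Jackson: {department: Support, city: Vienna}

Matches: ["Mia Harris", "Rosa Brown", "Mia Moore"]

["Mia Harris", "Rosa Brown", "Mia Moore"]


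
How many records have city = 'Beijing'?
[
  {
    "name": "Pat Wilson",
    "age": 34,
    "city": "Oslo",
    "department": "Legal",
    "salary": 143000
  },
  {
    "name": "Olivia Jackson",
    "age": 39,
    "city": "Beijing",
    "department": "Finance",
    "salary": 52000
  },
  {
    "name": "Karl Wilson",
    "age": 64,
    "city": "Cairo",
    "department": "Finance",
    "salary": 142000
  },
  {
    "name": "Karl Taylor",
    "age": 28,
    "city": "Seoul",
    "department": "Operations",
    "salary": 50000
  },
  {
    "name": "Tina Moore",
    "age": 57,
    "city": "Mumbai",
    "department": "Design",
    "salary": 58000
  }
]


Data: 5 records
Condition: city = 'Beijing'

Checking each record:
  Pat Wilson: Oslo
  Olivia Jackson: Beijing MATCH
  Karl Wilson: Cairo
  Karl Taylor: Seoul
  Tina Moore: Mumbai

Count: 1

1


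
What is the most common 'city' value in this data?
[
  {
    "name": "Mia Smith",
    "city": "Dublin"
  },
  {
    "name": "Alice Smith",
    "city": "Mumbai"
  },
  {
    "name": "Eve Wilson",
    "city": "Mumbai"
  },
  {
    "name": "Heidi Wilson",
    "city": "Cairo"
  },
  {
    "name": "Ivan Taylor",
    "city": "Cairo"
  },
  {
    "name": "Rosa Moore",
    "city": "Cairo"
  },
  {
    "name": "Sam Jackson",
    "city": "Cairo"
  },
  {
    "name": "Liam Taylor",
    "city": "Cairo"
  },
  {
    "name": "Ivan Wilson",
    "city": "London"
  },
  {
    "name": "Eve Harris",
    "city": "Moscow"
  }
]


Counting 'city' values across 10 records:

  Cairo: 5 #####
  Mumbai: 2 ##
  Dublin: 1 #
  London: 1 #
  Moscow: 1 #

Most common: Cairo (5 times)

Cairo (5 times)


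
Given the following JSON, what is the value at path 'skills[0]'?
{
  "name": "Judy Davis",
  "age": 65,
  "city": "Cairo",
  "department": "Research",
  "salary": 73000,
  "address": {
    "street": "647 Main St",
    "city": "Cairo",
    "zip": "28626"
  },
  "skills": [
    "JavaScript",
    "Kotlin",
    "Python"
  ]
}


Query: skills[0]
Path: skills -> first element
Value: JavaScript

JavaScript


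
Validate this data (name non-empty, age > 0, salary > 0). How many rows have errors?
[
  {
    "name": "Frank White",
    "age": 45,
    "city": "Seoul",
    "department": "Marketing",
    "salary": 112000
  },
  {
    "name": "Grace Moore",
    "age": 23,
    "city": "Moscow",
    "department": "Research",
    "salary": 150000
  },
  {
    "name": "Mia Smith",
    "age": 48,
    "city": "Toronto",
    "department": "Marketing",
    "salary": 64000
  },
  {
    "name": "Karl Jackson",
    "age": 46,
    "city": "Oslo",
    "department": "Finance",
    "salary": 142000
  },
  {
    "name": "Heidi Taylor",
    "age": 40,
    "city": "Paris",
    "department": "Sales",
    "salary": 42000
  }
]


Validating 5 records:
Rules: name non-empty, age > 0, salary > 0

  Row 1 (Frank White): OK
  Row 2 (Grace Moore): OK
  Row 3 (Mia Smith): OK
  Row 4 (Karl Jackson): OK
  Row 5 (Heidi Taylor): OK

Total errors: 0

0 errors


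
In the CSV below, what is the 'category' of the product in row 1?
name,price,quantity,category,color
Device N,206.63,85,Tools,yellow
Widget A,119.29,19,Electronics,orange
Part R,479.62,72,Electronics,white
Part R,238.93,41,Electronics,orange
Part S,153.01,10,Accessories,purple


Query: Row 1 ('Device N'), column 'category'
Value: Tools

Tools


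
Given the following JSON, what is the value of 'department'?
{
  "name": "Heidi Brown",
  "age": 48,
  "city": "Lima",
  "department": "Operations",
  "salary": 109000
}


Looking up field 'department'
Value: Operations

Operations


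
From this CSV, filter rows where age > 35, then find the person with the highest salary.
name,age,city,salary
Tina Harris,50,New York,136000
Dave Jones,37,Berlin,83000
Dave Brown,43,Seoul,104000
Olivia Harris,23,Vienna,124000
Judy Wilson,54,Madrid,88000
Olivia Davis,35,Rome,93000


Filter: age > 35
Sort by: salary (descending)

Filtered records (4):
  Tina Harris, age 50, salary $136000
  Dave Brown, age 43, salary $104000
  Judy Wilson, age 54, salary $88000
  Dave Jones, age 37, salary $83000

Highest salary: Tina Harris ($136000)

Tina Harris


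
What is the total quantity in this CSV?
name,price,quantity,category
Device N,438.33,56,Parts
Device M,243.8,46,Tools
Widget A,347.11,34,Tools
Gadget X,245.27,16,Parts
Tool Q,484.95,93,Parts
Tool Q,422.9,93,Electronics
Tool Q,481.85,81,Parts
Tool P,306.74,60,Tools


Computing total quantity:
Values: [56, 46, 34, 16, 93, 93, 81, 60]
Sum = 479

479


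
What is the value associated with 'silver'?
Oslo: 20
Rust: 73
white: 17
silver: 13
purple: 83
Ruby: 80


Looking up key 'silver'
Value: 13

13


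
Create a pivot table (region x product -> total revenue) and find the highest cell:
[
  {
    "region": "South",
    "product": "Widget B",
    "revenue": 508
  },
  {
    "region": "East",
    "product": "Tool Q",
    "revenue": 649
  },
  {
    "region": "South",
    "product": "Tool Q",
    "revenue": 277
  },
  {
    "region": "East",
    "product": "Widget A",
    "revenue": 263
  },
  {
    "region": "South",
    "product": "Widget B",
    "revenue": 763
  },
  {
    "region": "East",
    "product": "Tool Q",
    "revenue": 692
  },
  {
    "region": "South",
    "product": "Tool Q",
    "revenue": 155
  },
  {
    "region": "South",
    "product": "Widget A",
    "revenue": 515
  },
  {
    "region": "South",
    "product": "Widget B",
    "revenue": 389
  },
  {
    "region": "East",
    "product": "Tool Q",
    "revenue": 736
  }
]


Pivot: region (rows) x product (columns) -> total revenue

     Tool Q        Widget A      Widget B    
East          2077           263             0  
South          432           515          1660  

Highest: East / Tool Q = $2077

East / Tool Q = $2077


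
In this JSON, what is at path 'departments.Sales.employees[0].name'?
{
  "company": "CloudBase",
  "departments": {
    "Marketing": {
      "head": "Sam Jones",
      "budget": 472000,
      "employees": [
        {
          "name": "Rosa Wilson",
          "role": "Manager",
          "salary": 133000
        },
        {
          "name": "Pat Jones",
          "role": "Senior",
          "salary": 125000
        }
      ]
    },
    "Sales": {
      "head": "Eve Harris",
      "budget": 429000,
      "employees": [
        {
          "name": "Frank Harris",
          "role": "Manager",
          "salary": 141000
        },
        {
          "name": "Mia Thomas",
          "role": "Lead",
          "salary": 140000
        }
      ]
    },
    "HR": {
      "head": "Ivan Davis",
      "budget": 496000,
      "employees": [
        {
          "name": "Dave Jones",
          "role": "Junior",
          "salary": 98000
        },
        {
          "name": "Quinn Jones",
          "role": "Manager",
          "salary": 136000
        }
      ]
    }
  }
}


Path: departments.Sales.employees[0].name

Navigate:
  -> departments
  -> Sales
  -> employees[0].name = 'Frank Harris'

Frank Harris


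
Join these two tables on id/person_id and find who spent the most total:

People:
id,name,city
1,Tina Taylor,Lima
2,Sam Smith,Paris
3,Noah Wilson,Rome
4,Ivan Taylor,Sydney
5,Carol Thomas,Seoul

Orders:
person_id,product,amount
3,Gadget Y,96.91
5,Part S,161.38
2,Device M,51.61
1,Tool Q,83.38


Join on: people.id = orders.person_id

Joined rows:
  Noah Wilson (Rome) bought Gadget Y for $96.91
  Carol Thomas (Seoul) bought Part S for $161.38
  Sam Smith (Paris) bought Device M for $51.61
  Tina Taylor (Lima) bought Tool Q for $83.38

Total per person:
  Carol Thomas: $161.38
  Noah Wilson: $96.91
  Tina Taylor: $83.38
  Sam Smith: $51.61

Top spender: Carol Thomas ($161.38)

Carol Thomas ($161.38)


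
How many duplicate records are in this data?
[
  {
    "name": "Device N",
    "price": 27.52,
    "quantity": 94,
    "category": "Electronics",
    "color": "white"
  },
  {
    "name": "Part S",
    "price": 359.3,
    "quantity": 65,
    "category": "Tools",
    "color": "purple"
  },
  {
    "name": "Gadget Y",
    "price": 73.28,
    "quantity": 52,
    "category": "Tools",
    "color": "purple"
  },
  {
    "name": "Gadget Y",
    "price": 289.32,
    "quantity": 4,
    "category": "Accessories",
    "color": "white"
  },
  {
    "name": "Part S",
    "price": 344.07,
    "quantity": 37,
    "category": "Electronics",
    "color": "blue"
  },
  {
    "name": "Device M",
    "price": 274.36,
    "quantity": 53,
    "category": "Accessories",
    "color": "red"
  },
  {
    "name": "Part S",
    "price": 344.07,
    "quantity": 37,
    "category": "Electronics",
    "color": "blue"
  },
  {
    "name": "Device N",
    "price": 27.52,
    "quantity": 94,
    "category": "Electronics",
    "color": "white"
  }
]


Checking 8 records for duplicates:

  Row 1: Device N ($27.52, qty 94)
  Row 2: Part S ($359.3, qty 65)
  Row 3: Gadget Y ($73.28, qty 52)
  Row 4: Gadget Y ($289.32, qty 4)
  Row 5: Part S ($344.07, qty 37)
  Row 6: Device M ($274.36, qty 53)
  Row 7: Part S ($344.07, qty 37) <-- DUPLICATE
  Row 8: Device N ($27.52, qty 94) <-- DUPLICATE

Duplicates found: 2
Unique records: 6

2 duplicates, 6 unique


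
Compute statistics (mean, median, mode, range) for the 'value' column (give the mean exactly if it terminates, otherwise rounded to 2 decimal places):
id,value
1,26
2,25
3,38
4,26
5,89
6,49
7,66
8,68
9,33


Data: [26, 25, 38, 26, 89, 49, 66, 68, 33]
Count: 9
Sum: 420
Mean: 420/9 ≈ 46.67 (rounded to 2 decimal places)
Sorted: [25, 26, 26, 33, 38, 49, 66, 68, 89]
Median: 38.0
Mode: 26 (2 times)
Range: 89 - 25 = 64
Min: 25, Max: 89

mean≈46.67, median=38.0, mode=26, range=64


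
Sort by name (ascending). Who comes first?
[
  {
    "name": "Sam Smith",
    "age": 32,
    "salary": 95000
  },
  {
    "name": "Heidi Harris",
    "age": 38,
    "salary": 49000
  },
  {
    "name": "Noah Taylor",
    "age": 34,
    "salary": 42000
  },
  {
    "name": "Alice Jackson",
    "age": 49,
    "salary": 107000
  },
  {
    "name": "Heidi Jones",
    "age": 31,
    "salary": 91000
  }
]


Sort by: name (ascending)

Sorted order:
  1. Alice Jackson (name = Alice Jackson)
  2. Heidi Harris (name = Heidi Harris)
  3. Heidi Jones (name = Heidi Jones)
  4. Noah Taylor (name = Noah Taylor)
  5. Sam Smith (name = Sam Smith)

First: Alice Jackson

Alice Jackson


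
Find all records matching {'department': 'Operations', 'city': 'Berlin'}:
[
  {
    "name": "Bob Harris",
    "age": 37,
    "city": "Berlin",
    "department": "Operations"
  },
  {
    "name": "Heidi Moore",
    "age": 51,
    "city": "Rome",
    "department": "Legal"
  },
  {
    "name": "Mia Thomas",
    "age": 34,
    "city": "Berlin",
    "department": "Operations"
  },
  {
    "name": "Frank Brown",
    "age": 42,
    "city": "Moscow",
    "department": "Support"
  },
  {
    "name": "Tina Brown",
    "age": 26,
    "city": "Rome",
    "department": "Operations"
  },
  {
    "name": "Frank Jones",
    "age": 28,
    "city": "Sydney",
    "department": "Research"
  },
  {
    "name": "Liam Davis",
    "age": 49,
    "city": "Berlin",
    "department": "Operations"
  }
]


Search criteria: {'department': 'Operations', 'city': 'Berlin'}

Checking 7 records:
  Bob Harris: {department: Operations, city: Berlin} <-- MATCH
  Heidi Moore: {department: Legal, city: Rome}
  Mia Thomas: {department: Operations, city: Berlin} <-- MATCH
  Frank Brown: {department: Support, city: Moscow}
  Tina Brown: {department: Operations, city: Rome}
  Frank Jones: {department: Research, city: Sydney}
  Liam Davis: {department: Operations, city: Berlin} <-- MATCH

Matches: ["Bob Harris", "Mia Thomas", "Liam Davis"]

["Bob Harris", "Mia Thomas", "Liam Davis"]


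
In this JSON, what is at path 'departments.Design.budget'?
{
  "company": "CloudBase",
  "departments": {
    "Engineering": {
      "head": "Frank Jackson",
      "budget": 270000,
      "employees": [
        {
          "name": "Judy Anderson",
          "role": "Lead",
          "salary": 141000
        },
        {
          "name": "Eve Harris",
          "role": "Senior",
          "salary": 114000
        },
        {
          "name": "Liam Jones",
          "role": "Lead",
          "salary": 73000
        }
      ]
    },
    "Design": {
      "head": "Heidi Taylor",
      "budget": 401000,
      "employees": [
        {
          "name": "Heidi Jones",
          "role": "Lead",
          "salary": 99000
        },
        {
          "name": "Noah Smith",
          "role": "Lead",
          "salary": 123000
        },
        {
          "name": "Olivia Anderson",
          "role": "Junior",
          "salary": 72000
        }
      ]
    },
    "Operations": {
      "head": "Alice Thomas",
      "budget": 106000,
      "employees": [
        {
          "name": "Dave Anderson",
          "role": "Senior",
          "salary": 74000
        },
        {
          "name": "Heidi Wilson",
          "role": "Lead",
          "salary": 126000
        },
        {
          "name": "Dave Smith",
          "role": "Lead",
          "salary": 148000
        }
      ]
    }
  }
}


Path: departments.Design.budget

Navigate:
  -> departments
  -> Design
  -> budget = 401000

401000


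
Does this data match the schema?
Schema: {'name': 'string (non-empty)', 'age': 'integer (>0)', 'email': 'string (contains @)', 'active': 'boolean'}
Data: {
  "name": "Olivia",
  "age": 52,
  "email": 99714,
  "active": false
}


Validating each field against schema:
  name: OK (non-empty string)
  age: OK (positive integer)
  email: FAIL (99714 is not a string)
  active: OK (boolean)

Result: INVALID (1 error: email)

INVALID (1 error: email)


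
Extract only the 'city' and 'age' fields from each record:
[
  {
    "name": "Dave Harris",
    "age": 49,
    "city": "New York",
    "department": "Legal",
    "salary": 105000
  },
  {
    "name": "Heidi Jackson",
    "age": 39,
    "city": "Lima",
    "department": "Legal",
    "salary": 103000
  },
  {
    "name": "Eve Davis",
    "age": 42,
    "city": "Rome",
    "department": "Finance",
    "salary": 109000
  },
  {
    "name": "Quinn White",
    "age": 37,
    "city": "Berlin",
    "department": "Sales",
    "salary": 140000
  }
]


Original: 4 records with fields: name, age, city, department, salary
Keep: ['city', 'age']
Drop: ['name', 'department', 'salary']
Result: 4 records, 2 fields each

[
  {
    "city": "New York",
    "age": 49
  },
  {
    "city": "Lima",
    "age": 39
  },
  {
    "city": "Rome",
    "age": 42
  },
  {
    "city": "Berlin",
    "age": 37
  }
]


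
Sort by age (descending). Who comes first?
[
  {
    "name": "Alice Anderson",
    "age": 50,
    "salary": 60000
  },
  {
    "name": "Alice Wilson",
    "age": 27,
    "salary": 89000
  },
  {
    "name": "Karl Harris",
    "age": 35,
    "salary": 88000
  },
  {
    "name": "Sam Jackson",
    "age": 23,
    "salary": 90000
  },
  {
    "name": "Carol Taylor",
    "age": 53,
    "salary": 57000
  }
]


Sort by: age (descending)

Sorted order:
  1. Carol Taylor (age = 53)
  2. Alice Anderson (age = 50)
  3. Karl Harris (age = 35)
  4. Alice Wilson (age = 27)
  5. Sam Jackson (age = 23)

First: Carol Taylor

Carol Taylor


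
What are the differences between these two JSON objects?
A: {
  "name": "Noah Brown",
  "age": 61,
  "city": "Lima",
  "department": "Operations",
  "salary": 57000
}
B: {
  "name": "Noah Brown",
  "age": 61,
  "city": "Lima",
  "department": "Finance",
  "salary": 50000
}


Comparing each field (in key order):
  name: same
  age: same
  city: same
  department: DIFFERENT
  salary: DIFFERENT
Differences:
  department: Operations -> Finance
  salary: 57000 -> 50000

2 field(s) changed

2 changes: department, salary


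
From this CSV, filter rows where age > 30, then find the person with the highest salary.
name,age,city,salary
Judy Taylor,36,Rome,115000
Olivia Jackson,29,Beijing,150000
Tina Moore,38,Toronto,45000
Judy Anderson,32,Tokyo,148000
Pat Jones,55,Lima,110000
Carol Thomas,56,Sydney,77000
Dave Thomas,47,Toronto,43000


Filter: age > 30
Sort by: salary (descending)

Filtered records (6):
  Judy Anderson, age 32, salary $148000
  Judy Taylor, age 36, salary $115000
  Pat Jones, age 55, salary $110000
  Carol Thomas, age 56, salary $77000
  Tina Moore, age 38, salary $45000
  Dave Thomas, age 47, salary $43000

Highest salary: Judy Anderson ($148000)

Judy Anderson


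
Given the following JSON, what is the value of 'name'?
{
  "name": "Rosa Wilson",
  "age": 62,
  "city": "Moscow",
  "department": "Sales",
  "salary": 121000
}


Looking up field 'name'
Value: Rosa Wilson

Rosa Wilson


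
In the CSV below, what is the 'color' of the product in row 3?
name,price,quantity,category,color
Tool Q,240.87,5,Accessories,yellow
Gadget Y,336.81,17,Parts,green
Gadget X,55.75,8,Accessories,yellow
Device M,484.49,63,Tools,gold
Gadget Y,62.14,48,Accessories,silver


Query: Row 3 ('Gadget X'), column 'color'
Value: yellow

yellow


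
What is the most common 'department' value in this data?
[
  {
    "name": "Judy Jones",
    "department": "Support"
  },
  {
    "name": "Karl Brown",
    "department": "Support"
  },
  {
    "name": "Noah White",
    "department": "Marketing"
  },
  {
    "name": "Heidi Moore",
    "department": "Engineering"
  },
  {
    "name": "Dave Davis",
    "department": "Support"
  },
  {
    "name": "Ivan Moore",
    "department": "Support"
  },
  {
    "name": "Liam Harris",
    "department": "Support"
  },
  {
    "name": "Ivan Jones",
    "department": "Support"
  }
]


Counting 'department' values across 8 records:

  Support: 6 ######
  Marketing: 1 #
  Engineering: 1 #

Most common: Support (6 times)

Support (6 times)


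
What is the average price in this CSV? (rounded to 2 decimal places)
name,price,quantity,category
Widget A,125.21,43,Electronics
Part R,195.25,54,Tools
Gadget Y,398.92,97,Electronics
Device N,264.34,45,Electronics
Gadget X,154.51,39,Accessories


Computing average price:
Values: [125.21, 195.25, 398.92, 264.34, 154.51]
Sum = 1138.23
Count = 5
Average = 1138.23/5 = 227.646 exactly -> 227.65 (rounded half-up to 2 decimal places)

227.65


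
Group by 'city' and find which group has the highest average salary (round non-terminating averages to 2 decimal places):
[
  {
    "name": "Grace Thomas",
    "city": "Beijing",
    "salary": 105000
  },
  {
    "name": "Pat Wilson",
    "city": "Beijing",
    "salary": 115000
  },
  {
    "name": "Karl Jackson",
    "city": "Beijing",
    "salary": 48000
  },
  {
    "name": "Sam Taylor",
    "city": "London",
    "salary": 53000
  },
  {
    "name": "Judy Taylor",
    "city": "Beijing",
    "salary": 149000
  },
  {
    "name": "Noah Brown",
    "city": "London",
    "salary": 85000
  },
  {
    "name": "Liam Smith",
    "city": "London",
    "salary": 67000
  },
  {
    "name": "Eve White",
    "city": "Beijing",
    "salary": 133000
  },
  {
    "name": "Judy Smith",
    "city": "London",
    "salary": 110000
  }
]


Group by: city

Groups:
  Beijing: 5 people, avg salary = 550000/5 = $110000
  London: 4 people, avg salary = 315000/4 = $78750

Highest average salary: Beijing ($110000)

Beijing ($110000)


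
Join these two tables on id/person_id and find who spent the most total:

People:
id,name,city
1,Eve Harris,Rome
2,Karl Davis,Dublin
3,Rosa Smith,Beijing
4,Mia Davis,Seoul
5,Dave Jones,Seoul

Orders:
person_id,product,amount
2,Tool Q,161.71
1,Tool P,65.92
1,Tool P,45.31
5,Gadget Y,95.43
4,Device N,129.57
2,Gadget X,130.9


Join on: people.id = orders.person_id

Joined rows:
  Karl Davis (Dublin) bought Tool Q for $161.71
  Eve Harris (Rome) bought Tool P for $65.92
  Eve Harris (Rome) bought Tool P for $45.31
  Dave Jones (Seoul) bought Gadget Y for $95.43
  Mia Davis (Seoul) bought Device N for $129.57
  Karl Davis (Dublin) bought Gadget X for $130.9

Total per person:
  Karl Davis: $292.61
  Mia Davis: $129.57
  Eve Harris: $111.23
  Dave Jones: $95.43

Top spender: Karl Davis ($292.61)

Karl Davis ($292.61)


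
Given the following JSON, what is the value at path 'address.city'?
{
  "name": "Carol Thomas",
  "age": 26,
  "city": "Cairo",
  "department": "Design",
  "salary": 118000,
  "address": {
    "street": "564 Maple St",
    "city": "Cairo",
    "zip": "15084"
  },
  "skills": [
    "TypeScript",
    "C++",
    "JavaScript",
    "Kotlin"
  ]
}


Query: address.city
Path: address -> city
Value: Cairo

Cairo


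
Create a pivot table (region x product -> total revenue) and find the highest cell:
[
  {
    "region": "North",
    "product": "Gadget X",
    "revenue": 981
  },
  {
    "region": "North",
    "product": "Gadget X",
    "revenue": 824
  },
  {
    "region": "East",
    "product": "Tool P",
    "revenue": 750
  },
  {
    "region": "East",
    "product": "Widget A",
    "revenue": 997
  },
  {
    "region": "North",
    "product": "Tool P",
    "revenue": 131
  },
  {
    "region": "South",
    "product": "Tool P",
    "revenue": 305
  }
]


Pivot: region (rows) x product (columns) -> total revenue

     Gadget X      Tool P        Widget A    
East             0           750           997  
North         1805           131             0  
South            0           305             0  

Highest: North / Gadget X = $1805

North / Gadget X = $1805


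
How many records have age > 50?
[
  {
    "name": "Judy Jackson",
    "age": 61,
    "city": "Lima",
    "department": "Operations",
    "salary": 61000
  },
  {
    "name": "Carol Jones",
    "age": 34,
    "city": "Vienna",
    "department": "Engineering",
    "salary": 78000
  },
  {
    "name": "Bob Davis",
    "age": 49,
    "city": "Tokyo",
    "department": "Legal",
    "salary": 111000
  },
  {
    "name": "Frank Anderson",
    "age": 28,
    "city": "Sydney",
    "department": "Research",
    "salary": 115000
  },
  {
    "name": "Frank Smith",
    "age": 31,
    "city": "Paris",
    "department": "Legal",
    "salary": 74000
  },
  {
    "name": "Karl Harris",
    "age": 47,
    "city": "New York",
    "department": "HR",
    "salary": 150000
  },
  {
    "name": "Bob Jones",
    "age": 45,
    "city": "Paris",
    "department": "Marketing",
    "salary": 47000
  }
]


Data: 7 records
Condition: age > 50

Checking each record:
  Judy Jackson: 61 MATCH
  Carol Jones: 34
  Bob Davis: 49
  Frank Anderson: 28
  Frank Smith: 31
  Karl Harris: 47
  Bob Jones: 45

Count: 1

1


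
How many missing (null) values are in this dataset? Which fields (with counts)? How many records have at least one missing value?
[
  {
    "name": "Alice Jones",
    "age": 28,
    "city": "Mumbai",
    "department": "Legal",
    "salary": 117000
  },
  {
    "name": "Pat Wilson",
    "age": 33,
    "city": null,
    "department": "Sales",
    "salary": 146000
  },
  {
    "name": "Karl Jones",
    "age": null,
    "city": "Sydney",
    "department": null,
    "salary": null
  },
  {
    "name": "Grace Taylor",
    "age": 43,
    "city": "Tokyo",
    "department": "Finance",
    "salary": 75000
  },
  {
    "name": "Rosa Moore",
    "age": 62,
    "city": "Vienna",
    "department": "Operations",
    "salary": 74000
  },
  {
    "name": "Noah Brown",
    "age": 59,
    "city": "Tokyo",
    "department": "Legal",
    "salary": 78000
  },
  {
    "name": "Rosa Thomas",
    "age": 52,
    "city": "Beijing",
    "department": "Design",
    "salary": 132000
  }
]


Checking for missing (null) values in 7 records:

  Alice Jones: complete
  Pat Wilson: city
  Karl Jones: age, department, salary
  Grace Taylor: complete
  Rosa Moore: complete
  Noah Brown: complete
  Rosa Thomas: complete

Per field:
  name: 0 missing
  age: 1 missing
  city: 1 missing
  department: 1 missing
  salary: 1 missing

Total missing values: 4
Records with any missing: 2

4 missing values (age: 1, city: 1, department: 1, salary: 1); 2 incomplete records


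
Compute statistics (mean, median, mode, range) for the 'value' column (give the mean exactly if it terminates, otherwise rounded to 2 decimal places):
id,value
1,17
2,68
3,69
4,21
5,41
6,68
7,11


Data: [17, 68, 69, 21, 41, 68, 11]
Count: 7
Sum: 295
Mean: 295/7 ≈ 42.14 (rounded to 2 decimal places)
Sorted: [11, 17, 21, 41, 68, 68, 69]
Median: 41.0
Mode: 68 (2 times)
Range: 69 - 11 = 58
Min: 11, Max: 69

mean≈42.14, median=41.0, mode=68, range=58


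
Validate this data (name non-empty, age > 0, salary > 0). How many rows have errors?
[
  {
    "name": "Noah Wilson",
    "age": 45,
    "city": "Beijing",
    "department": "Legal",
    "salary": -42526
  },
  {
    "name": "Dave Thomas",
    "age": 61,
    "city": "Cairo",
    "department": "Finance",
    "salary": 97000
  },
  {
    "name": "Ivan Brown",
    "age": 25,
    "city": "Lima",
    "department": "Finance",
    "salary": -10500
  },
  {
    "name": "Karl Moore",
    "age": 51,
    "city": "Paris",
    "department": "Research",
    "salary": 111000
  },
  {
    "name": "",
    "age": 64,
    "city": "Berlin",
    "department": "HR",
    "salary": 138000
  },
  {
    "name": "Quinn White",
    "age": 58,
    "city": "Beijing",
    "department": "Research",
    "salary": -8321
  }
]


Validating 6 records:
Rules: name non-empty, age > 0, salary > 0

  Row 1 (Noah Wilson): negative salary: -42526
  Row 2 (Dave Thomas): OK
  Row 3 (Ivan Brown): negative salary: -10500
  Row 4 (Karl Moore): OK
  Row 5 (???): empty name
  Row 6 (Quinn White): negative salary: -8321

Total errors: 4

4 errors


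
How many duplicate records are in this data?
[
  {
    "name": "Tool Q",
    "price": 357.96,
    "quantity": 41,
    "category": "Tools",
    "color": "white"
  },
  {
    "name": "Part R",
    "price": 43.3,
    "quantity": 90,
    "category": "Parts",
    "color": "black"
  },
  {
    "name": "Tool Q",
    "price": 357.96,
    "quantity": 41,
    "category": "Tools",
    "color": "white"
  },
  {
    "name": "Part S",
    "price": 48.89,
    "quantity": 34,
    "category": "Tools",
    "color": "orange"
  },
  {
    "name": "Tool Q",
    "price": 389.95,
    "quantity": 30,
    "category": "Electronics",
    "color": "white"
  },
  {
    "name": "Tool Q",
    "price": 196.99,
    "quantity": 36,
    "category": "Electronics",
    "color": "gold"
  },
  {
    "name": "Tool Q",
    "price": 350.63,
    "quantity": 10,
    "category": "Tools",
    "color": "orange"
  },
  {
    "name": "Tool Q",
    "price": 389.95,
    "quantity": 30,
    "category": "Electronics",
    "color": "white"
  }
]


Checking 8 records for duplicates:

  Row 1: Tool Q ($357.96, qty 41)
  Row 2: Part R ($43.3, qty 90)
  Row 3: Tool Q ($357.96, qty 41) <-- DUPLICATE
  Row 4: Part S ($48.89, qty 34)
  Row 5: Tool Q ($389.95, qty 30)
  Row 6: Tool Q ($196.99, qty 36)
  Row 7: Tool Q ($350.63, qty 10)
  Row 8: Tool Q ($389.95, qty 30) <-- DUPLICATE

Duplicates found: 2
Unique records: 6

2 duplicates, 6 unique


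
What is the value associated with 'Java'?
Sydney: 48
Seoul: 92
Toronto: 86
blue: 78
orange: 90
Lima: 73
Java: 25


Looking up key 'Java'
Value: 25

25


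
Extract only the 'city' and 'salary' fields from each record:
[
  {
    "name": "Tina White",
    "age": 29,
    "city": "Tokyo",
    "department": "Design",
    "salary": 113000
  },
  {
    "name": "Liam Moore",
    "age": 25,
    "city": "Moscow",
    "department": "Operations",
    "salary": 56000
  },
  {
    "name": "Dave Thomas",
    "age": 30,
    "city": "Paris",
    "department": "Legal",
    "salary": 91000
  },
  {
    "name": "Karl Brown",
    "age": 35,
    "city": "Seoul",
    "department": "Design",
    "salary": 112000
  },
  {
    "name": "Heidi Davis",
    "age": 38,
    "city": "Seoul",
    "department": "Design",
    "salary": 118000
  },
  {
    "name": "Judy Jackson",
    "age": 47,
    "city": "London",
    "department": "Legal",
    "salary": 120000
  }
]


Original: 6 records with fields: name, age, city, department, salary
Keep: ['city', 'salary']
Drop: ['name', 'age', 'department']
Result: 6 records, 2 fields each

[
  {
    "city": "Tokyo",
    "salary": 113000
  },
  {
    "city": "Moscow",
    "salary": 56000
  },
  {
    "city": "Paris",
    "salary": 91000
  },
  {
    "city": "Seoul",
    "salary": 112000
  },
  {
    "city": "Seoul",
    "salary": 118000
  },
  {
    "city": "London",
    "salary": 120000
  }
]


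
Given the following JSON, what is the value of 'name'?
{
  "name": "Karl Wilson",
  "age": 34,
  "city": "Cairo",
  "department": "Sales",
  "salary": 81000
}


Looking up field 'name'
Value: Karl Wilson

Karl Wilson


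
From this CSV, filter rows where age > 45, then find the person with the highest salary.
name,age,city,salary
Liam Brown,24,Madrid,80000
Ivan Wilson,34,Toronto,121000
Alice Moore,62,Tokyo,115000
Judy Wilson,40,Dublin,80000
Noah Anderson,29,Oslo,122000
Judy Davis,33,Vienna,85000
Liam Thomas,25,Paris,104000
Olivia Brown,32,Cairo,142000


Filter: age > 45
Sort by: salary (descending)

Filtered records (1):
  Alice Moore, age 62, salary $115000

Highest salary: Alice Moore ($115000)

Alice Moore


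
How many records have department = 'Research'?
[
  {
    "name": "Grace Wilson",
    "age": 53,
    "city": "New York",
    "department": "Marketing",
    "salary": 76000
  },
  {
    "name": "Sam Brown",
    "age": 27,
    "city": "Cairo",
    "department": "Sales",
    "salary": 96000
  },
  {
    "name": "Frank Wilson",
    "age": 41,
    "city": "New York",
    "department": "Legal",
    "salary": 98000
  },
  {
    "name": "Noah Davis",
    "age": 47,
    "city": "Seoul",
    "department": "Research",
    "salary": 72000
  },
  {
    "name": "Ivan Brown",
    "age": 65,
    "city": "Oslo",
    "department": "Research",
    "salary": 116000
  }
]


Data: 5 records
Condition: department = 'Research'

Checking each record:
  Grace Wilson: Marketing
  Sam Brown: Sales
  Frank Wilson: Legal
  Noah Davis: Research MATCH
  Ivan Brown: Research MATCH

Count: 2

2


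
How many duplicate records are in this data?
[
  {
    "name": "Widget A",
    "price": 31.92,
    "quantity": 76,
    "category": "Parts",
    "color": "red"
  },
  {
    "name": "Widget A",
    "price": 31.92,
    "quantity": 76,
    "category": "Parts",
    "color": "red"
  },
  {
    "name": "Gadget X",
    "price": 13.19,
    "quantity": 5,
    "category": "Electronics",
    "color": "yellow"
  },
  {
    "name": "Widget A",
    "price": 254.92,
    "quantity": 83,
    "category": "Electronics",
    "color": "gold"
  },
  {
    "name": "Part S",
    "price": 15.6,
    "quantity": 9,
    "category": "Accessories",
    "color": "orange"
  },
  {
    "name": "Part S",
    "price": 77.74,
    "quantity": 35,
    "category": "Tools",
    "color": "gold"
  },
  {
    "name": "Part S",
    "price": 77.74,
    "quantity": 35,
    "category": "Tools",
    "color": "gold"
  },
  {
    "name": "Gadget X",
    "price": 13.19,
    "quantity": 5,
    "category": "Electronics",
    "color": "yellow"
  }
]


Checking 8 records for duplicates:

  Row 1: Widget A ($31.92, qty 76)
  Row 2: Widget A ($31.92, qty 76) <-- DUPLICATE
  Row 3: Gadget X ($13.19, qty 5)
  Row 4: Widget A ($254.92, qty 83)
  Row 5: Part S ($15.6, qty 9)
  Row 6: Part S ($77.74, qty 35)
  Row 7: Part S ($77.74, qty 35) <-- DUPLICATE
  Row 8: Gadget X ($13.19, qty 5) <-- DUPLICATE

Duplicates found: 3
Unique records: 5

3 duplicates, 5 unique


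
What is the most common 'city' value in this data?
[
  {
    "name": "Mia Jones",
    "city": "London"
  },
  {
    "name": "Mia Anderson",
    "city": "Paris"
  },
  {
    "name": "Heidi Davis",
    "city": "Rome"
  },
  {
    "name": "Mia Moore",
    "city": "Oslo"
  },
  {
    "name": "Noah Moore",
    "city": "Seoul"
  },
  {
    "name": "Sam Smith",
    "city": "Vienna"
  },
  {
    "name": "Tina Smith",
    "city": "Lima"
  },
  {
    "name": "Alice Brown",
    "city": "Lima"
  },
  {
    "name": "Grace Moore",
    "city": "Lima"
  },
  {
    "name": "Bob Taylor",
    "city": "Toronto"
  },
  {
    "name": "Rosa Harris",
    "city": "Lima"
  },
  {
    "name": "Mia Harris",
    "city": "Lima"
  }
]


Counting 'city' values across 12 records:

  Lima: 5 #####
  London: 1 #
  Paris: 1 #
  Rome: 1 #
  Oslo: 1 #
  Seoul: 1 #
  Vienna: 1 #
  Toronto: 1 #

Most common: Lima (5 times)

Lima (5 times)


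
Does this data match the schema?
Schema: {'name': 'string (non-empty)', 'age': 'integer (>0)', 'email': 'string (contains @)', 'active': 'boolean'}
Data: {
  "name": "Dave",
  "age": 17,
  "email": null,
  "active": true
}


Validating each field against schema:
  name: OK (non-empty string)
  age: OK (positive integer)
  email: FAIL (null is not a string)
  active: OK (boolean)

Result: INVALID (1 error: email)

INVALID (1 error: email)


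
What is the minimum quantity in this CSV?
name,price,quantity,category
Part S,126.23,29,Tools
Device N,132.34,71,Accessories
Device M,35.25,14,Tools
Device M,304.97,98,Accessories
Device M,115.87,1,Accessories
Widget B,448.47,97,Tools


Computing minimum quantity:
Values: [29, 71, 14, 98, 1, 97]
Min = 1

1


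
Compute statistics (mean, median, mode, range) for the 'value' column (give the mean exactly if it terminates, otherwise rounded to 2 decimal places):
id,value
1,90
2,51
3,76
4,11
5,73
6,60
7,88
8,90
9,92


Data: [90, 51, 76, 11, 73, 60, 88, 90, 92]
Count: 9
Sum: 631
Mean: 631/9 ≈ 70.11 (rounded to 2 decimal places)
Sorted: [11, 51, 60, 73, 76, 88, 90, 90, 92]
Median: 76.0
Mode: 90 (2 times)
Range: 92 - 11 = 81
Min: 11, Max: 92

mean≈70.11, median=76.0, mode=90, range=81


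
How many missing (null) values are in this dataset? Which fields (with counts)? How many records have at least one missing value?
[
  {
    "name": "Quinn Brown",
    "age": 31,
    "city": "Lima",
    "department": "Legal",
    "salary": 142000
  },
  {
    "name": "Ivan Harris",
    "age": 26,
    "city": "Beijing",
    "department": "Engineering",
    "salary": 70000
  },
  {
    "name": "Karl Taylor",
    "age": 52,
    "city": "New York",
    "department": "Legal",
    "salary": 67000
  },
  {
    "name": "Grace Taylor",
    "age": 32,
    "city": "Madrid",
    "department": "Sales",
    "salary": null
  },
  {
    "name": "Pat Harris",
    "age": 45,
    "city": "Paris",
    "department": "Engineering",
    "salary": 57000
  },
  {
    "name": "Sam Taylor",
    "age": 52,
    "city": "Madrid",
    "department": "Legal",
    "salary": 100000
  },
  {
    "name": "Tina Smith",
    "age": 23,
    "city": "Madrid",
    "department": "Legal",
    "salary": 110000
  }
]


Checking for missing (null) values in 7 records:

  Quinn Brown: complete
  Ivan Harris: complete
  Karl Taylor: complete
  Grace Taylor: salary
  Pat Harris: complete
  Sam Taylor: complete
  Tina Smith: complete

Per field:
  name: 0 missing
  age: 0 missing
  city: 0 missing
  department: 0 missing
  salary: 1 missing

Total missing values: 1
Records with any missing: 1

1 missing values (salary: 1); 1 incomplete records
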